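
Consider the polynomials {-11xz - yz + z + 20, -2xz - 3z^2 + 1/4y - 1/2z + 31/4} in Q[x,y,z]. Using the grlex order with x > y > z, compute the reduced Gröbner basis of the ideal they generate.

G = {xy + 1/11y^2 + 181/11x + 30/11y - 240/11z - 71/11, xz + 3/2z^2 - 1/8y + 1/4z - 31/8, yz - 33/2z^2 + 11/8y - 15/4z + 181/8}

f_1 = -11xz - yz + z + 20, LT = xz.
f_2 = -2xz - 3z^2 + 1/4y - 1/2z + 31/4, LT = xz.

S(f_1,f_2): lcm = xz. S = 1/11yz - 3/2z^2 + 1/8y - 15/44z + 181/88.
  leading term yz: no divisor's leading term divides it; move 1/11yz to the remainder.
  leading term z^2: no divisor's leading term divides it; move -3/2z^2 to the remainder.
  leading term y: no divisor's leading term divides it; move 1/8y to the remainder.
  leading term z: no divisor's leading term divides it; move -15/44z to the remainder.
  leading term 1: no divisor's leading term divides it; move 181/88 to the remainder.
  remainder 1/11yz - 3/2z^2 + 1/8y - 15/44z + 181/88 ≠ 0; add g_3 = 1/11yz - 3/2z^2 + 1/8y - 15/44z + 181/88 to the basis.

S(f_1,g_3): lcm = xyz. S = 33/2xz^2 + 1/11y^2z - 11/8xy + 15/4xz - 1/11yz - 181/8x - 20/11y.
  leading term xz^2: subtract (-3/2z)·f_1 from 33/2xz^2 + 1/11y^2z - 11/8xy + 15/4xz - 1/11yz - 181/8x - 20/11y → 1/11y^2z - 3/2yz^2 - 11/8xy + 15/4xz - 1/11yz + 3/2z^2 - 181/8x - 20/11y + 30z
  leading term y^2z: subtract (y)·g_3 from 1/11y^2z - 3/2yz^2 - 11/8xy + 15/4xz - 1/11yz + 3/2z^2 - 181/8x - 20/11y + 30z → -11/8xy + 15/4xz - 1/8y^2 + 1/4yz + 3/2z^2 - 181/8x - 31/8y + 30z
  leading term xy: no divisor's leading term divides it; move -11/8xy to the remainder.
  leading term xz: subtract (-15/44)·f_1 from 15/4xz - 1/8y^2 + 1/4yz + 3/2z^2 - 181/8x - 31/8y + 30z → -1/8y^2 - 1/11yz + 3/2z^2 - 181/8x - 31/8y + 1335/44z + 75/11
  leading term y^2: no divisor's leading term divides it; move -1/8y^2 to the remainder.
  leading term yz: subtract (-1)·g_3 from -1/11yz + 3/2z^2 - 181/8x - 31/8y + 1335/44z + 75/11 → -181/8x - 15/4y + 30z + 71/8
  leading term x: no divisor's leading term divides it; move -181/8x to the remainder.
  leading term y: no divisor's leading term divides it; move -15/4y to the remainder.
  leading term z: no divisor's leading term divides it; move 30z to the remainder.
  leading term 1: no divisor's leading term divides it; move 71/8 to the remainder.
  remainder -11/8xy - 1/8y^2 - 181/8x - 15/4y + 30z + 71/8 ≠ 0; add g_4 = -11/8xy - 1/8y^2 - 181/8x - 15/4y + 30z + 71/8 to the basis.

S(f_2,g_3): lcm = xyz. S = 33/2xz^2 + 3/2yz^2 - 11/8xy + 15/4xz - 1/8y^2 + 1/4yz - 181/8x - 31/8y.
  leading term xz^2: subtract (-3/2z)·f_1 from 33/2xz^2 + 3/2yz^2 - 11/8xy + 15/4xz - 1/8y^2 + 1/4yz - 181/8x - 31/8y → -11/8xy + 15/4xz - 1/8y^2 + 1/4yz + 3/2z^2 - 181/8x - 31/8y + 30z
  leading term xy: subtract (1)·g_4 from -11/8xy + 15/4xz - 1/8y^2 + 1/4yz + 3/2z^2 - 181/8x - 31/8y + 30z → 15/4xz + 1/4yz + 3/2z^2 - 1/8y - 71/8
  leading term xz: subtract (-15/44)·f_1 from 15/4xz + 1/4yz + 3/2z^2 - 1/8y - 71/8 → -1/11yz + 3/2z^2 - 1/8y + 15/44z - 181/88
  leading term yz: subtract (-1)·g_3 from -1/11yz + 3/2z^2 - 1/8y + 15/44z - 181/88 → 0
  remainder 0.

S(f_1,g_4): lcm = xyz. S = -181/11xz - 31/11yz + 240/11z^2 - 20/11y + 71/11z.
  leading term xz: subtract (181/121)·f_1 from -181/11xz - 31/11yz + 240/11z^2 - 20/11y + 71/11z → -160/121yz + 240/11z^2 - 20/11y + 600/121z - 3620/121
  leading term yz: subtract (-160/11)·g_3 from -160/121yz + 240/11z^2 - 20/11y + 600/121z - 3620/121 → 0
  remainder 0.

S(f_2,g_4): lcm = xyz. S = -1/11y^2z + 3/2yz^2 - 181/11xz - 1/8y^2 - 109/44yz + 240/11z^2 - 31/8y + 71/11z.
  leading term y^2z: subtract (-y)·g_3 from -1/11y^2z + 3/2yz^2 - 181/11xz - 1/8y^2 - 109/44yz + 240/11z^2 - 31/8y + 71/11z → -181/11xz - 31/11yz + 240/11z^2 - 20/11y + 71/11z
  leading term xz: subtract (181/121)·f_1 from -181/11xz - 31/11yz + 240/11z^2 - 20/11y + 71/11z → -160/121yz + 240/11z^2 - 20/11y + 600/121z - 3620/121
  leading term yz: subtract (-160/11)·g_3 from -160/121yz + 240/11z^2 - 20/11y + 600/121z - 3620/121 → 0
  remainder 0.

S(g_3,g_4): lcm = xyz. S = -33/2xz^2 - 1/11y^2z + 11/8xy - 889/44xz - 30/11yz + 240/11z^2 + 181/8x + 71/11z.
  leading term xz^2: subtract (3/2z)·f_1 from -33/2xz^2 - 1/11y^2z + 11/8xy - 889/44xz - 30/11yz + 240/11z^2 + 181/8x + 71/11z → -1/11y^2z + 3/2yz^2 + 11/8xy - 889/44xz - 30/11yz + 447/22z^2 + 181/8x - 259/11z
  leading term y^2z: subtract (-y)·g_3 from -1/11y^2z + 3/2yz^2 + 11/8xy - 889/44xz - 30/11yz + 447/22z^2 + 181/8x - 259/11z → 11/8xy - 889/44xz + 1/8y^2 - 135/44yz + 447/22z^2 + 181/8x + 181/88y - 259/11z
  leading term xy: subtract (-1)·g_4 from 11/8xy - 889/44xz + 1/8y^2 - 135/44yz + 447/22z^2 + 181/8x + 181/88y - 259/11z → -889/44xz - 135/44yz + 447/22z^2 - 149/88y + 71/11z + 71/8
  leading term xz: subtract (889/484)·f_1 from -889/44xz - 135/44yz + 447/22z^2 - 149/88y + 71/11z + 71/8 → -149/121yz + 447/22z^2 - 149/88y + 2235/484z - 26969/968
  leading term yz: subtract (-149/11)·g_3 from -149/121yz + 447/22z^2 - 149/88y + 2235/484z - 26969/968 → 0
  remainder 0.

Every S-polynomial of the final basis reduces to 0, so we have a Gröbner basis.
Inter-reduce: drop elements whose leading term is divisible by another's, tail-reduce, and make monic.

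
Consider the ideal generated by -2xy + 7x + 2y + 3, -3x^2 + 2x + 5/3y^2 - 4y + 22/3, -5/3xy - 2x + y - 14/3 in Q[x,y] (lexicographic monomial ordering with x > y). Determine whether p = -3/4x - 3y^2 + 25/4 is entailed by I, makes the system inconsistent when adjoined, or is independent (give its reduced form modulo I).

First compute the reduced Gröbner basis of I by Buchberger's algorithm.
f_1 = -2xy + 7x + 2y + 3, LT = xy.
f_2 = -3x^2 + 2x + 5/3y^2 - 4y + 22/3, LT = x^2.
f_3 = -5/3xy - 2x + y - 14/3, LT = xy.

S(f_1,f_2): lcm = x^2y. S = -7/2x^2 - 1/3xy - 3/2x + 5/9y^3 - 4/3y^2 + 22/9y.
  reduce S modulo (f_1, f_2, f_3):
  remainder -5x + 5/9y^3 - 59/18y^2 + 61/9y - 163/18 ≠ 0; add h_4 = -5x + 5/9y^3 - 59/18y^2 + 61/9y - 163/18 to the basis.

S(f_1,f_3): lcm = xy. S = -47/10x - 2/5y - 43/10.
  reduce S modulo (f_1, f_2, f_3, h_4):
  remainder -47/90y^3 + 2773/900y^2 - 3047/450y + 3791/900 ≠ 0; add h_5 = -47/90y^3 + 2773/900y^2 - 3047/450y + 3791/900 to the basis.

S(f_2,f_3): lcm = x^2y. S = -6/5x^2 - 1/15xy - 14/5x - 5/9y^3 + 4/3y^2 - 22/9y.
  reduce S modulo (f_1, f_2, f_3, h_4, h_5):
  remainder -47/18y^2 + 4666/705y - 16951/4230 ≠ 0; add h_6 = -47/18y^2 + 4666/705y - 16951/4230 to the basis.

S(f_1,h_4): lcm = xy. S = -7/2x + 1/9y^4 - 59/90y^3 + 61/45y^2 - 253/90y - 3/2.
  reduce S modulo (f_1, f_2, f_3, h_4, h_5, h_6):
  remainder -951404/519115y + 951404/519115 ≠ 0; add h_7 = -951404/519115y + 951404/519115 to the basis.

The other S-polynomials (S(f_2,h_4), S(f_3,h_4), S(f_1,h_5), S(f_2,h_5), S(f_3,h_5), S(h_4,h_5), S(f_1,h_6), S(f_2,h_6), S(f_3,h_6), S(h_4,h_6), S(h_5,h_6), S(f_1,h_7), S(f_2,h_7), S(f_3,h_7), S(h_4,h_7), S(h_5,h_7), S(h_6,h_7)) all reduce to 0 modulo the current basis, so we have a Gröbner basis.
Inter-reduce: drop elements whose leading term is divisible by another's, tail-reduce, and make monic.
Reduced Gröbner basis: {x + 1, y - 1}.
Label its elements g_1 = x + 1, g_2 = y - 1.

Reduce p = -3/4x - 3y^2 + 25/4 modulo G:
  leading term x: subtract (-3/4)·g_1 from -3/4x - 3y^2 + 25/4 → -3y^2 + 7
  leading term y^2: subtract (-3y)·g_2 from -3y^2 + 7 → -3y + 7
  leading term y: subtract (-3)·g_2 from -3y + 7 → 4
  leading term 1: no divisor's leading term divides it; move 4 to the remainder.
  normal form = 4.
The normal form is nonzero, so p ∉ I. Since p minus its normal form lies in I, I + (p) = I + (r) where r = 4; decide whether this ideal is the whole ring.
Here r = 4 is a nonzero constant, hence a unit: 1 ∈ I + (p), the Gröbner basis of I + (p) is {1}, and the enlarged system has no common solution — adjoining p is inconsistent.

The remainder on division by a Gröbner basis is unique — it is the normal form.

Adjoining -3/4x - 3y^2 + 25/4 makes the ideal the whole ring: the system is inconsistent.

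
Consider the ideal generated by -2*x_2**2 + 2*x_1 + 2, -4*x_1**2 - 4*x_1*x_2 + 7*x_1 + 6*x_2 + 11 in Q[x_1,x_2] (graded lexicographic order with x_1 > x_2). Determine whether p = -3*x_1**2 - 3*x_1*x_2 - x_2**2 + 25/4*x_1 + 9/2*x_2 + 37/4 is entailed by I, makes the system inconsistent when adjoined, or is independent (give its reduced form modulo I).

-3*x_1**2 - 3*x_1*x_2 - x_2**2 + 25/4*x_1 + 9/2*x_2 + 37/4 lies in I (it reduces to 0).

First compute the reduced Gröbner basis of I by Buchberger's algorithm.
f_1 = -2*x_2**2 + 2*x_1 + 2, LT = x_2**2.
f_2 = -4*x_1**2 - 4*x_1*x_2 + 7*x_1 + 6*x_2 + 11, LT = x_1**2.

The S-polynomials (S(f_1,f_2)) all reduce to 0 modulo the current basis, so we have a Gröbner basis.
Inter-reduce: drop elements whose leading term is divisible by another's, tail-reduce, and make monic.
Reduced Gröbner basis: {x_1**2 + x_1*x_2 - 7/4*x_1 - 3/2*x_2 - 11/4, x_2**2 - x_1 - 1}.
Label its elements g_1 = x_1**2 + x_1*x_2 - 7/4*x_1 - 3/2*x_2 - 11/4, g_2 = x_2**2 - x_1 - 1.

Reduce p = -3*x_1**2 - 3*x_1*x_2 - x_2**2 + 25/4*x_1 + 9/2*x_2 + 37/4 modulo G:
  leading term x_1**2: subtract (-3)·g_1 from -3*x_1**2 - 3*x_1*x_2 - x_2**2 + 25/4*x_1 + 9/2*x_2 + 37/4 → -x_2**2 + x_1 + 1
  leading term x_2**2: subtract (-1)·g_2 from -x_2**2 + x_1 + 1 → 0
  normal form = 0.
Since the normal form is 0, p ∈ I.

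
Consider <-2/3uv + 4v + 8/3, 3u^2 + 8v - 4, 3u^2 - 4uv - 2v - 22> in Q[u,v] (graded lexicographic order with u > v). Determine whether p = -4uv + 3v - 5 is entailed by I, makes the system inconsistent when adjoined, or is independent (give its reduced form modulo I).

First compute the reduced Gröbner basis of I by Buchberger's algorithm.
f_1 = -2/3uv + 4v + 8/3, LT = uv.
f_2 = 3u^2 + 8v - 4, LT = u^2.
f_3 = 3u^2 - 4uv - 2v - 22, LT = u^2.

S(f_1,f_2): lcm = u^2v. S = -6uv - 8/3v^2 - 4u + 4/3v.
  leading term uv: subtract (9)·f_1 from -6uv - 8/3v^2 - 4u + 4/3v → -8/3v^2 - 4u - 104/3v - 24
  leading term v^2: no divisor's leading term divides it; move -8/3v^2 to the remainder.
  leading term u: no divisor's leading term divides it; move -4u to the remainder.
  leading term v: no divisor's leading term divides it; move -104/3v to the remainder.
  leading term 1: no divisor's leading term divides it; move -24 to the remainder.
  remainder -8/3v^2 - 4u - 104/3v - 24 ≠ 0; add h_4 = -8/3v^2 - 4u - 104/3v - 24 to the basis.

S(f_1,f_3): lcm = u^2v. S = 4/3uv^2 - 6uv + 2/3v^2 - 4u + 22/3v.
  leading term uv^2: subtract (-2v)·f_1 from 4/3uv^2 - 6uv + 2/3v^2 - 4u + 22/3v → -6uv + 26/3v^2 - 4u + 38/3v
  leading term uv: subtract (9)·f_1 from -6uv + 26/3v^2 - 4u + 38/3v → 26/3v^2 - 4u - 70/3v - 24
  leading term v^2: subtract (-13/4)·h_4 from 26/3v^2 - 4u - 70/3v - 24 → -17u - 136v - 102
  leading term u: no divisor's leading term divides it; move -17u to the remainder.
  leading term v: no divisor's leading term divides it; move -136v to the remainder.
  leading term 1: no divisor's leading term divides it; move -102 to the remainder.
  remainder -17u - 136v - 102 ≠ 0; add h_5 = -17u - 136v - 102 to the basis.

S(f_2,f_3): lcm = u^2. S = 4/3uv + 10/3v + 6.
  leading term uv: subtract (-2)·f_1 from 4/3uv + 10/3v + 6 → 34/3v + 34/3
  leading term v: no divisor's leading term divides it; move 34/3v to the remainder.
  leading term 1: no divisor's leading term divides it; move 34/3 to the remainder.
  remainder 34/3v + 34/3 ≠ 0; add h_6 = 34/3v + 34/3 to the basis.

The other S-polynomials (S(f_1,h_4), S(f_2,h_4), S(f_3,h_4), S(f_1,h_5), S(f_2,h_5), S(f_3,h_5), S(h_4,h_5), S(f_1,h_6), S(f_2,h_6), S(f_3,h_6), S(h_4,h_6), S(h_5,h_6)) all reduce to 0 modulo the current basis, so we have a Gröbner basis.
Inter-reduce: drop elements whose leading term is divisible by another's, tail-reduce, and make monic.
Reduced Gröbner basis: {u - 2, v + 1}.
Label its elements g_1 = u - 2, g_2 = v + 1.

Reduce p = -4uv + 3v - 5 modulo G:
  leading term uv: subtract (-4v)·g_1 from -4uv + 3v - 5 → -5v - 5
  leading term v: subtract (-5)·g_2 from -5v - 5 → 0
  normal form = 0.
Since the normal form is 0, p ∈ I.

-4uv + 3v - 5 lies in I (it reduces to 0).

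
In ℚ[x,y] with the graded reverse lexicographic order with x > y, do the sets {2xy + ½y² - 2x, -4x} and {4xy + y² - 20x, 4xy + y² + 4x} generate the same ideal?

Yes, the ideals are equal.

Two ideals are equal iff their reduced Gröbner bases coincide (the reduced basis is unique for a fixed ordering).
Buchberger on the first generating set:
f_1 = 2xy + ½y² - 2x, LT = xy.
f_2 = -4x, LT = x.

S(f_1,f_2): lcm = xy. S = ¼y² - x.
  leading term y²: no divisor's leading term divides it; move ¼y² to the remainder.
  leading term x: subtract (¼)·f_2 from -x → 0
  remainder ¼y² ≠ 0; add g_3 = ¼y² to the basis.

S(f_1,g_3): lcm = xy². S = ¼y³ - xy.
  leading term y³: subtract (y)·g_3 from ¼y³ - xy → -xy
  leading term xy: subtract (-½)·f_1 from -xy → ¼y² - x
  leading term y²: subtract (1)·g_3 from ¼y² - x → -x
  leading term x: subtract (¼)·f_2 from -x → 0
  remainder 0.

S(f_2,g_3): leading monomials are coprime, so the S-polynomial reduces to 0 (Buchberger's first criterion).
Every S-polynomial of the final basis reduces to 0, so we have a Gröbner basis.
Inter-reduce: drop elements whose leading term is divisible by another's, tail-reduce, and make monic.
Reduced Gröbner basis: {y², x}.

Buchberger on the second generating set:
h_1 = 4xy + y² - 20x, LT = xy.
h_2 = 4xy + y² + 4x, LT = xy.

S(h_1,h_2): lcm = xy. S = -6x.
  leading term x: no divisor's leading term divides it; move -6x to the remainder.
  remainder -6x ≠ 0; add k_3 = -6x to the basis.

S(h_1,k_3): lcm = xy. S = ¼y² - 5x.
  leading term y²: no divisor's leading term divides it; move ¼y² to the remainder.
  leading term x: subtract (⅚)·k_3 from -5x → 0
  remainder ¼y² ≠ 0; add k_4 = ¼y² to the basis.

S(h_2,k_3): lcm = xy. S = ¼y² + x.
  leading term y²: subtract (1)·k_4 from ¼y² + x → x
  leading term x: subtract (-⅙)·k_3 from x → 0
  remainder 0.

S(h_1,k_4): lcm = xy². S = ¼y³ - 5xy.
  leading term y³: subtract (y)·k_4 from ¼y³ - 5xy → -5xy
  leading term xy: subtract (-5/4)·h_1 from -5xy → 5/4y² - 25x
  leading term y²: subtract (5)·k_4 from 5/4y² - 25x → -25x
  leading term x: subtract (25/6)·k_3 from -25x → 0
  remainder 0.

S(h_2,k_4): lcm = xy². S = ¼y³ + xy.
  leading term y³: subtract (y)·k_4 from ¼y³ + xy → xy
  leading term xy: subtract (¼)·h_1 from xy → -¼y² + 5x
  leading term y²: subtract (-1)·k_4 from -¼y² + 5x → 5x
  leading term x: subtract (-⅚)·k_3 from 5x → 0
  remainder 0.

S(k_3,k_4): leading monomials are coprime, so the S-polynomial reduces to 0 (Buchberger's first criterion).
Every S-polynomial of the final basis reduces to 0, so we have a Gröbner basis.
Inter-reduce: drop elements whose leading term is divisible by another's, tail-reduce, and make monic.
Reduced Gröbner basis: {y², x}.

Same reduced basis, so the two generating sets span the same ideal.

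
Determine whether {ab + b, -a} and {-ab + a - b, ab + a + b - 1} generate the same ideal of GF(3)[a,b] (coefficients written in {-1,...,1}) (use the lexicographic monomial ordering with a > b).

No, the ideals differ.

For a fixed monomial order, each ideal has a unique reduced Gröbner basis; comparing bases decides equality.
Buchberger on the first generating set:
f_1 = ab + b, LT = ab.
f_2 = -a, LT = a.

S(f_1,f_2): lcm = ab. S = b.
  leading term b: no divisor's leading term divides it; move b to the remainder.
  remainder b ≠ 0; add g_3 = b to the basis.

S(f_1,g_3): lcm = ab. S = b.
  leading term b: subtract (1)·g_3 from b → 0
  remainder 0.

S(f_2,g_3): leading monomials are coprime, so the S-polynomial reduces to 0 (Buchberger's first criterion).
Every S-polynomial of the final basis reduces to 0, so we have a Gröbner basis.
Inter-reduce: drop elements whose leading term is divisible by another's, tail-reduce, and make monic.
Reduced Gröbner basis: {a, b}.

Buchberger on the second generating set:
h_1 = -ab + a - b, LT = ab.
h_2 = ab + a + b - 1, LT = ab.

S(h_1,h_2): lcm = ab. S = a + 1.
  leading term a: no divisor's leading term divides it; move a to the remainder.
  leading term 1: no divisor's leading term divides it; move 1 to the remainder.
  remainder a + 1 ≠ 0; add k_3 = a + 1 to the basis.

S(h_1,k_3): lcm = ab. S = -a.
  leading term a: subtract (-1)·k_3 from -a → 1
  leading term 1: no divisor's leading term divides it; move 1 to the remainder.
  remainder 1 ≠ 0; add k_4 = 1 to the basis.

S(h_2,k_3): lcm = ab. S = a - 1.
  leading term a: subtract (1)·k_3 from a - 1 → 1
  leading term 1: subtract (1)·k_4 from 1 → 0
  remainder 0.

S(h_1,k_4): leading monomials are coprime, so the S-polynomial reduces to 0 (Buchberger's first criterion).
S(h_2,k_4): leading monomials are coprime, so the S-polynomial reduces to 0 (Buchberger's first criterion).
S(k_3,k_4): leading monomials are coprime, so the S-polynomial reduces to 0 (Buchberger's first criterion).
Every S-polynomial of the final basis reduces to 0, so we have a Gröbner basis.
Inter-reduce: drop elements whose leading term is divisible by another's, tail-reduce, and make monic.
Reduced Gröbner basis: {1}.

Since the reduced bases disagree, the two ideals are not the same.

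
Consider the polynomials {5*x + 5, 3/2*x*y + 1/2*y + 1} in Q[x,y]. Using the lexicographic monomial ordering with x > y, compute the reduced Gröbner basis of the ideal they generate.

G = {x + 1, y - 1}

f_1 = 5*x + 5, LT = x.
f_2 = 3/2*x*y + 1/2*y + 1, LT = x*y.

S(f_1,f_2): lcm = x*y. S = 2/3*y - 2/3.
  leading term y: no divisor's leading term divides it; move 2/3*y to the remainder.
  leading term 1: no divisor's leading term divides it; move -2/3 to the remainder.
  remainder 2/3*y - 2/3 ≠ 0; add g_3 = 2/3*y - 2/3 to the basis.

The other S-polynomials (S(f_1,g_3), S(f_2,g_3)) all reduce to 0 modulo the current basis, so we have a Gröbner basis.
Inter-reduce: drop elements whose leading term is divisible by another's, tail-reduce, and make monic.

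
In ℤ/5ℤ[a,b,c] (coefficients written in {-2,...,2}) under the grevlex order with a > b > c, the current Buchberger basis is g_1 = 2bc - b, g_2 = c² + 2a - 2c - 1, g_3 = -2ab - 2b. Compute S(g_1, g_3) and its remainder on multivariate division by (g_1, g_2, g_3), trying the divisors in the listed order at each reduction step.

S(g_1, g_3) = 2ab - bc; remainder on division = 0.

lcm(LM(g_1), LM(g_3)) = abc.
S = (lcm/LT(g_1))·g_1 − (lcm/LT(g_3))·g_3 = 2ab - bc.
Reduce S modulo (g_1, g_2, g_3) in that order:
  leading term ab: subtract (-1)·g_3 from 2ab - bc → -bc - 2b
  leading term bc: subtract (2)·g_1 from -bc - 2b → 0
The remainder is 0, so this S-polynomial contributes no new basis element.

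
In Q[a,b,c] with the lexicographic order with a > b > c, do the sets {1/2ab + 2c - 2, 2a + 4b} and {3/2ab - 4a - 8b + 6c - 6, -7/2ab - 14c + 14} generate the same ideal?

Yes, the ideals are equal.

Two ideals are equal iff their reduced Gröbner bases coincide (the reduced basis is unique for a fixed ordering).
Buchberger on the first generating set:
f_1 = 1/2ab + 2c - 2, LT = ab.
f_2 = 2a + 4b, LT = a.

S(f_1,f_2): lcm = ab. S = -2b^2 + 4c - 4.
  reduce S modulo (f_1, f_2):
  remainder -2b^2 + 4c - 4 ≠ 0; add g_3 = -2b^2 + 4c - 4 to the basis.

The other S-polynomials (S(f_1,g_3), S(f_2,g_3)) all reduce to 0 modulo the current basis, so we have a Gröbner basis.
Inter-reduce: drop elements whose leading term is divisible by another's, tail-reduce, and make monic.
Reduced Gröbner basis: {a + 2b, b^2 - 2c + 2}.

Buchberger on the second generating set:
h_1 = 3/2ab - 4a - 8b + 6c - 6, LT = ab.
h_2 = -7/2ab - 14c + 14, LT = ab.

S(h_1,h_2): lcm = ab. S = -8/3a - 16/3b.
  reduce S modulo (h_1, h_2):
  remainder -8/3a - 16/3b ≠ 0; add k_3 = -8/3a - 16/3b to the basis.

S(h_1,k_3): lcm = ab. S = -8/3a - 2b^2 - 16/3b + 4c - 4.
  reduce S modulo (h_1, h_2, k_3):
  remainder -2b^2 + 4c - 4 ≠ 0; add k_4 = -2b^2 + 4c - 4 to the basis.

The other S-polynomials (S(h_2,k_3), S(h_1,k_4), S(h_2,k_4), S(k_3,k_4)) all reduce to 0 modulo the current basis, so we have a Gröbner basis.
Inter-reduce: drop elements whose leading term is divisible by another's, tail-reduce, and make monic.
Reduced Gröbner basis: {a + 2b, b^2 - 2c + 2}.

These coincide, so the ideals are equal.
The same test decides containment: I ⊆ J iff every generator of I reduces to 0 modulo a Gröbner basis of J.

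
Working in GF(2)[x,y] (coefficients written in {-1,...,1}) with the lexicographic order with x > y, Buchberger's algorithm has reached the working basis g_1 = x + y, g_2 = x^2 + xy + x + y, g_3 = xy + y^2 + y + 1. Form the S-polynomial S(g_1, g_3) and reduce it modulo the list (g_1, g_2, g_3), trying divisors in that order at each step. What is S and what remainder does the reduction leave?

lcm(LM(g_1), LM(g_3)) = xy.
S = (lcm/LT(g_1))·g_1 − (lcm/LT(g_3))·g_3 = y + 1.
Reduce S modulo (g_1, g_2, g_3) in that order:
  leading term y: no divisor's leading term divides it; move y to the remainder.
  leading term 1: no divisor's leading term divides it; move 1 to the remainder.
The remainder y + 1 is nonzero, so it would be added as the next basis element.

S(g_1, g_3) = y + 1; remainder on division = y + 1.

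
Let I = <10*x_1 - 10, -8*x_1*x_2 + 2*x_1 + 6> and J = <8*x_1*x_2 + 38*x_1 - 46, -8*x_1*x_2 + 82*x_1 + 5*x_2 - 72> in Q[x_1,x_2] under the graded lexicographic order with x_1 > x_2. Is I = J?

Since reduced Gröbner bases are canonical representatives of ideals under a given ordering, it suffices to compute and compare them.
Buchberger on the first generating set:
f_1 = 10*x_1 - 10, LT = x_1.
f_2 = -8*x_1*x_2 + 2*x_1 + 6, LT = x_1*x_2.

S(f_1,f_2): lcm = x_1*x_2. S = 1/4*x_1 - x_2 + 3/4.
  leading term x_1: subtract (1/40)·f_1 from 1/4*x_1 - x_2 + 3/4 → -x_2 + 1
  leading term x_2: no divisor's leading term divides it; move -x_2 to the remainder.
  leading term 1: no divisor's leading term divides it; move 1 to the remainder.
  remainder -x_2 + 1 ≠ 0; add g_3 = -x_2 + 1 to the basis.

The other S-polynomials (S(f_1,g_3), S(f_2,g_3)) all reduce to 0 modulo the current basis, so we have a Gröbner basis.
Inter-reduce: drop elements whose leading term is divisible by another's, tail-reduce, and make monic.
Reduced Gröbner basis: {x_1 - 1, x_2 - 1}.

Buchberger on the second generating set:
h_1 = 8*x_1*x_2 + 38*x_1 - 46, LT = x_1*x_2.
h_2 = -8*x_1*x_2 + 82*x_1 + 5*x_2 - 72, LT = x_1*x_2.

S(h_1,h_2): lcm = x_1*x_2. S = 15*x_1 + 5/8*x_2 - 59/4.
  leading term x_1: no divisor's leading term divides it; move 15*x_1 to the remainder.
  leading term x_2: no divisor's leading term divides it; move 5/8*x_2 to the remainder.
  leading term 1: no divisor's leading term divides it; move -59/4 to the remainder.
  remainder 15*x_1 + 5/8*x_2 - 59/4 ≠ 0; add k_3 = 15*x_1 + 5/8*x_2 - 59/4 to the basis.

S(h_1,k_3): lcm = x_1*x_2. S = -1/24*x_2**2 + 19/4*x_1 + 59/60*x_2 - 23/4.
  leading term x_2**2: no divisor's leading term divides it; move -1/24*x_2**2 to the remainder.
  leading term x_1: subtract (19/60)·k_3 from 19/4*x_1 + 59/60*x_2 - 23/4 → 377/480*x_2 - 259/240
  leading term x_2: no divisor's leading term divides it; move 377/480*x_2 to the remainder.
  leading term 1: no divisor's leading term divides it; move -259/240 to the remainder.
  remainder -1/24*x_2**2 + 377/480*x_2 - 259/240 ≠ 0; add k_4 = -1/24*x_2**2 + 377/480*x_2 - 259/240 to the basis.

The other S-polynomials (S(h_2,k_3), S(h_1,k_4), S(h_2,k_4), S(k_3,k_4)) all reduce to 0 modulo the current basis, so we have a Gröbner basis.
Inter-reduce: drop elements whose leading term is divisible by another's, tail-reduce, and make monic.
Reduced Gröbner basis: {x_2**2 - 377/20*x_2 + 259/10, x_1 + 1/24*x_2 - 59/60}.

These differ, so the ideals are not equal.

No, the ideals differ.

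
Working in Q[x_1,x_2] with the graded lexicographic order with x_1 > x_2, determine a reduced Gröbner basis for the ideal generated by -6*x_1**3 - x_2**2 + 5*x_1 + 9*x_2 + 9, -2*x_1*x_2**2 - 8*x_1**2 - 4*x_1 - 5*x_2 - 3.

f_1 = -6*x_1**3 - x_2**2 + 5*x_1 + 9*x_2 + 9, LT = x_1**3.
f_2 = -2*x_1*x_2**2 - 8*x_1**2 - 4*x_1 - 5*x_2 - 3, LT = x_1*x_2**2.

S(f_1,f_2): lcm = x_1**3*x_2**2. S = -4*x_1**4 + 1/6*x_2**4 - 2*x_1**3 - 5/2*x_1**2*x_2 - 5/6*x_1*x_2**2 - 3/2*x_2**3 - 3/2*x_1**2 - 3/2*x_2**2.
  leading term x_1**4: subtract (2/3*x_1)·f_1 from -4*x_1**4 + 1/6*x_2**4 - 2*x_1**3 - 5/2*x_1**2*x_2 - 5/6*x_1*x_2**2 - 3/2*x_2**3 - 3/2*x_1**2 - 3/2*x_2**2 → 1/6*x_2**4 - 2*x_1**3 - 5/2*x_1**2*x_2 - 1/6*x_1*x_2**2 - 3/2*x_2**3 - 29/6*x_1**2 - 6*x_1*x_2 - 3/2*x_2**2 - 6*x_1
  leading term x_2**4: no divisor's leading term divides it; move 1/6*x_2**4 to the remainder.
  leading term x_1**3: subtract (1/3)·f_1 from -2*x_1**3 - 5/2*x_1**2*x_2 - 1/6*x_1*x_2**2 - 3/2*x_2**3 - 29/6*x_1**2 - 6*x_1*x_2 - 3/2*x_2**2 - 6*x_1 → -5/2*x_1**2*x_2 - 1/6*x_1*x_2**2 - 3/2*x_2**3 - 29/6*x_1**2 - 6*x_1*x_2 - 7/6*x_2**2 - 23/3*x_1 - 3*x_2 - 3
  leading term x_1**2*x_2: no divisor's leading term divides it; move -5/2*x_1**2*x_2 to the remainder.
  leading term x_1*x_2**2: subtract (1/12)·f_2 from -1/6*x_1*x_2**2 - 3/2*x_2**3 - 29/6*x_1**2 - 6*x_1*x_2 - 7/6*x_2**2 - 23/3*x_1 - 3*x_2 - 3 → -3/2*x_2**3 - 25/6*x_1**2 - 6*x_1*x_2 - 7/6*x_2**2 - 22/3*x_1 - 31/12*x_2 - 11/4
  leading term x_2**3: no divisor's leading term divides it; move -3/2*x_2**3 to the remainder.
  leading term x_1**2: no divisor's leading term divides it; move -25/6*x_1**2 to the remainder.
  leading term x_1*x_2: no divisor's leading term divides it; move -6*x_1*x_2 to the remainder.
  leading term x_2**2: no divisor's leading term divides it; move -7/6*x_2**2 to the remainder.
  leading term x_1: no divisor's leading term divides it; move -22/3*x_1 to the remainder.
  leading term x_2: no divisor's leading term divides it; move -31/12*x_2 to the remainder.
  leading term 1: no divisor's leading term divides it; move -11/4 to the remainder.
  remainder 1/6*x_2**4 - 5/2*x_1**2*x_2 - 3/2*x_2**3 - 25/6*x_1**2 - 6*x_1*x_2 - 7/6*x_2**2 - 22/3*x_1 - 31/12*x_2 - 11/4 ≠ 0; add g_3 = 1/6*x_2**4 - 5/2*x_1**2*x_2 - 3/2*x_2**3 - 25/6*x_1**2 - 6*x_1*x_2 - 7/6*x_2**2 - 22/3*x_1 - 31/12*x_2 - 11/4 to the basis.

The other S-polynomials (S(f_1,g_3), S(f_2,g_3)) all reduce to 0 modulo the current basis, so we have a Gröbner basis.

G = {x_2**4 - 15*x_1**2*x_2 - 9*x_2**3 - 25*x_1**2 - 36*x_1*x_2 - 7*x_2**2 - 44*x_1 - 31/2*x_2 - 33/2, x_1**3 + 1/6*x_2**2 - 5/6*x_1 - 3/2*x_2 - 3/2, x_1*x_2**2 + 4*x_1**2 + 2*x_1 + 5/2*x_2 + 3/2}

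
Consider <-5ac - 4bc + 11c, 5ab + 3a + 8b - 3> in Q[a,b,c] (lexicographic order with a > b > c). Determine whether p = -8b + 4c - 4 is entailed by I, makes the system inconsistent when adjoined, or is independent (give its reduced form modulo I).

First compute the reduced Gröbner basis of I by Buchberger's algorithm.
f_1 = -5ac - 4bc + 11c, LT = ac.
f_2 = 5ab + 3a + 8b - 3, LT = ab.

S(f_1,f_2): lcm = abc. S = -\tfrac{3}{5}ac + \tfrac{4}{5}b^{2}c - \tfrac{19}{5}bc + \tfrac{3}{5}c.
  reduce S modulo (f_1, f_2):
  remainder \tfrac{4}{5}b^{2}c - \tfrac{83}{25}bc - \tfrac{18}{25}c ≠ 0; add h_3 = \tfrac{4}{5}b^{2}c - \tfrac{83}{25}bc - \tfrac{18}{25}c to the basis.

The other S-polynomials (S(f_1,h_3), S(f_2,h_3)) all reduce to 0 modulo the current basis, so we have a Gröbner basis.
Inter-reduce: drop elements whose leading term is divisible by another's, tail-reduce, and make monic.
Reduced Gröbner basis: {ab + \tfrac{3}{5}a + \tfrac{8}{5}b - \tfrac{3}{5}, ac + \tfrac{4}{5}bc - \tfrac{11}{5}c, b^{2}c - \tfrac{83}{20}bc - \tfrac{9}{10}c}.
Label its elements g_1 = ab + \tfrac{3}{5}a + \tfrac{8}{5}b - \tfrac{3}{5}, g_2 = ac + \tfrac{4}{5}bc - \tfrac{11}{5}c, g_3 = b^{2}c - \tfrac{83}{20}bc - \tfrac{9}{10}c.

Reduce p = -8b + 4c - 4 modulo G:
  leading term b: no divisor's leading term divides it; move -8b to the remainder.
  leading term c: no divisor's leading term divides it; move 4c to the remainder.
  leading term 1: no divisor's leading term divides it; move -4 to the remainder.
  normal form = -8b + 4c - 4.
The normal form is nonzero, so p ∉ I. Since p minus its normal form lies in I, I + (p) = I + (r) where r = -8b + 4c - 4; decide whether this ideal is the whole ring.
Run Buchberger on G together with r (pairs among the g_i already reduce to 0 since G is a Gröbner basis):
g_1 = ab + \tfrac{3}{5}a + \tfrac{8}{5}b - \tfrac{3}{5}, LT = ab.
g_2 = ac + \tfrac{4}{5}bc - \tfrac{11}{5}c, LT = ac.
g_3 = b^{2}c - \tfrac{83}{20}bc - \tfrac{9}{10}c, LT = b^{2}c.
r = -8b + 4c - 4, LT = b.

S(g_1,r): lcm = ab. S = \tfrac{1}{2}ac + \tfrac{1}{10}a + \tfrac{8}{5}b - \tfrac{3}{5}.
  reduce S modulo (g_1, g_2, g_3, r):
  remainder \tfrac{1}{10}a - \tfrac{1}{5}c^{2} + \tfrac{21}{10}c - \tfrac{7}{5} ≠ 0; add m_5 = \tfrac{1}{10}a - \tfrac{1}{5}c^{2} + \tfrac{21}{10}c - \tfrac{7}{5} to the basis.

S(g_3,r): lcm = b^{2}c. S = \tfrac{1}{2}bc^{2} - \tfrac{93}{20}bc - \tfrac{9}{10}c.
  reduce S modulo (g_1, g_2, g_3, r, m_5):
  remainder \tfrac{1}{4}c^{3} - \tfrac{103}{40}c^{2} + \tfrac{57}{40}c ≠ 0; add m_6 = \tfrac{1}{4}c^{3} - \tfrac{103}{40}c^{2} + \tfrac{57}{40}c to the basis.

The other S-polynomials (S(g_1,g_2), S(g_1,g_3), S(g_2,g_3), S(g_2,r), S(g_1,m_5), S(g_2,m_5), S(g_3,m_5), S(r,m_5), S(g_1,m_6), S(g_2,m_6), S(g_3,m_6), S(r,m_6), S(m_5,m_6)) all reduce to 0 modulo the current basis, so we have a Gröbner basis.
Inter-reduce: drop elements whose leading term is divisible by another's, tail-reduce, and make monic.
Reduced Gröbner basis: {a - 2c^{2} + 21c - 14, b - \tfrac{1}{2}c + \tfrac{1}{2}, c^{3} - \tfrac{103}{10}c^{2} + \tfrac{57}{10}c}.
The reduced Gröbner basis of I + (p) is {a - 2c^{2} + 21c - 14, b - \tfrac{1}{2}c + \tfrac{1}{2}, c^{3} - \tfrac{103}{10}c^{2} + \tfrac{57}{10}c} ≠ {1}, a proper ideal, so the enlarged system stays consistent: p is independent of I, with normal form -8b + 4c - 4.

The remainder on division by a Gröbner basis is unique — it is the normal form.

-8b + 4c - 4 is independent of I; its normal form modulo I is -8b + 4c - 4.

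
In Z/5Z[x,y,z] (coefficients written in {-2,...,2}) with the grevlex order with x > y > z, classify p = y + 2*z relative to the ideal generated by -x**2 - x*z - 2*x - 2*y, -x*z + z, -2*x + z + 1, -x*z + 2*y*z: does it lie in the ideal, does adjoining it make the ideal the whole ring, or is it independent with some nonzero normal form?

First compute the reduced Gröbner basis of I by Buchberger's algorithm.
f_1 = -x**2 - x*z - 2*x - 2*y, LT = x**2.
f_2 = -x*z + z, LT = x*z.
f_3 = -2*x + z + 1, LT = x.
f_4 = -x*z + 2*y*z, LT = x*z.

S(f_1,f_2): lcm = x**2*z. S = x*z**2 - 2*x*z + 2*y*z.
  leading term x*z**2: subtract (-z)·f_2 from x*z**2 - 2*x*z + 2*y*z → -2*x*z + 2*y*z + z**2
  leading term x*z: subtract (2)·f_2 from -2*x*z + 2*y*z + z**2 → 2*y*z + z**2 - 2*z
  leading term y*z: no divisor's leading term divides it; move 2*y*z to the remainder.
  leading term z**2: no divisor's leading term divides it; move z**2 to the remainder.
  leading term z: no divisor's leading term divides it; move -2*z to the remainder.
  remainder 2*y*z + z**2 - 2*z ≠ 0; add h_5 = 2*y*z + z**2 - 2*z to the basis.

S(f_1,f_3): lcm = x**2. S = -x*z + 2*y.
  leading term x*z: subtract (1)·f_2 from -x*z + 2*y → 2*y - z
  leading term y: no divisor's leading term divides it; move 2*y to the remainder.
  leading term z: no divisor's leading term divides it; move -z to the remainder.
  remainder 2*y - z ≠ 0; add h_6 = 2*y - z to the basis.

S(f_1,f_4): lcm = x**2*z. S = 2*x*y*z + x*z**2 + 2*x*z + 2*y*z.
  leading term x*y*z: subtract (-2*y)·f_2 from 2*x*y*z + x*z**2 + 2*x*z + 2*y*z → x*z**2 + 2*x*z - y*z
  leading term x*z**2: subtract (-z)·f_2 from x*z**2 + 2*x*z - y*z → 2*x*z - y*z + z**2
  leading term x*z: subtract (-2)·f_2 from 2*x*z - y*z + z**2 → -y*z + z**2 + 2*z
  leading term y*z: subtract (2)·h_5 from -y*z + z**2 + 2*z → -z**2 + z
  leading term z**2: no divisor's leading term divides it; move -z**2 to the remainder.
  leading term z: no divisor's leading term divides it; move z to the remainder.
  remainder -z**2 + z ≠ 0; add h_7 = -z**2 + z to the basis.

S(f_2,f_3): lcm = x*z. S = -2*z**2 + 2*z.
  leading term z**2: subtract (2)·h_7 from -2*z**2 + 2*z → 0
  remainder 0.

S(f_2,f_4): lcm = x*z. S = 2*y*z - z.
  leading term y*z: subtract (1)·h_5 from 2*y*z - z → -z**2 + z
  leading term z**2: subtract (1)·h_7 from -z**2 + z → 0
  remainder 0.

S(f_3,f_4): lcm = x*z. S = 2*y*z + 2*z**2 + 2*z.
  leading term y*z: subtract (1)·h_5 from 2*y*z + 2*z**2 + 2*z → z**2 - z
  leading term z**2: subtract (-1)·h_7 from z**2 - z → 0
  remainder 0.

S(f_1,h_5): leading monomials are coprime, so the S-polynomial reduces to 0 (Buchberger's first criterion).
S(f_2,h_5): lcm = x*y*z. S = 2*x*z**2 + x*z - y*z.
  leading term x*z**2: subtract (-2*z)·f_2 from 2*x*z**2 + x*z - y*z → x*z - y*z + 2*z**2
  leading term x*z: subtract (-1)·f_2 from x*z - y*z + 2*z**2 → -y*z + 2*z**2 + z
  leading term y*z: subtract (2)·h_5 from -y*z + 2*z**2 + z → 0
  remainder 0.

S(f_3,h_5): leading monomials are coprime, so the S-polynomial reduces to 0 (Buchberger's first criterion).
S(f_4,h_5): lcm = x*y*z. S = -2*y**2*z + 2*x*z**2 + x*z.
  leading term y**2*z: subtract (-y)·h_5 from -2*y**2*z + 2*x*z**2 + x*z → 2*x*z**2 + y*z**2 + x*z - 2*y*z
  leading term x*z**2: subtract (-2*z)·f_2 from 2*x*z**2 + y*z**2 + x*z - 2*y*z → y*z**2 + x*z - 2*y*z + 2*z**2
  leading term y*z**2: subtract (-2*z)·h_5 from y*z**2 + x*z - 2*y*z + 2*z**2 → 2*z**3 + x*z - 2*y*z - 2*z**2
  leading term z**3: subtract (-2*z)·h_7 from 2*z**3 + x*z - 2*y*z - 2*z**2 → x*z - 2*y*z
  leading term x*z: subtract (-1)·f_2 from x*z - 2*y*z → -2*y*z + z
  leading term y*z: subtract (-1)·h_5 from -2*y*z + z → z**2 - z
  leading term z**2: subtract (-1)·h_7 from z**2 - z → 0
  remainder 0.

S(f_1,h_6): leading monomials are coprime, so the S-polynomial reduces to 0 (Buchberger's first criterion).
S(f_2,h_6): leading monomials are coprime, so the S-polynomial reduces to 0 (Buchberger's first criterion).
S(f_3,h_6): leading monomials are coprime, so the S-polynomial reduces to 0 (Buchberger's first criterion).
S(f_4,h_6): leading monomials are coprime, so the S-polynomial reduces to 0 (Buchberger's first criterion).
S(h_5,h_6): lcm = y*z. S = z**2 - z.
  leading term z**2: subtract (-1)·h_7 from z**2 - z → 0
  remainder 0.

S(f_1,h_7): leading monomials are coprime, so the S-polynomial reduces to 0 (Buchberger's first criterion).
S(f_2,h_7): lcm = x*z**2. S = x*z - z**2.
  leading term x*z: subtract (-1)·f_2 from x*z - z**2 → -z**2 + z
  leading term z**2: subtract (1)·h_7 from -z**2 + z → 0
  remainder 0.

S(f_3,h_7): leading monomials are coprime, so the S-polynomial reduces to 0 (Buchberger's first criterion).
S(f_4,h_7): lcm = x*z**2. S = -2*y*z**2 + x*z.
  leading term y*z**2: subtract (-z)·h_5 from -2*y*z**2 + x*z → z**3 + x*z - 2*z**2
  leading term z**3: subtract (-z)·h_7 from z**3 + x*z - 2*z**2 → x*z - z**2
  leading term x*z: subtract (-1)·f_2 from x*z - z**2 → -z**2 + z
  leading term z**2: subtract (1)·h_7 from -z**2 + z → 0
  remainder 0.

S(h_5,h_7): lcm = y*z**2. S = -2*z**3 + y*z - z**2.
  leading term z**3: subtract (2*z)·h_7 from -2*z**3 + y*z - z**2 → y*z + 2*z**2
  leading term y*z: subtract (-2)·h_5 from y*z + 2*z**2 → -z**2 + z
  leading term z**2: subtract (1)·h_7 from -z**2 + z → 0
  remainder 0.

S(h_6,h_7): leading monomials are coprime, so the S-polynomial reduces to 0 (Buchberger's first criterion).
Every S-polynomial of the final basis reduces to 0, so we have a Gröbner basis.
Inter-reduce: drop elements whose leading term is divisible by another's, tail-reduce, and make monic.
Reduced Gröbner basis: {z**2 - z, x + 2*z + 2, y + 2*z}.
Label its elements g_1 = z**2 - z, g_2 = x + 2*z + 2, g_3 = y + 2*z.

Reduce p = y + 2*z modulo G:
  leading term y: subtract (1)·g_3 from y + 2*z → 0
  normal form = 0.
Since the normal form is 0, p ∈ I.

y + 2*z lies in I (it reduces to 0).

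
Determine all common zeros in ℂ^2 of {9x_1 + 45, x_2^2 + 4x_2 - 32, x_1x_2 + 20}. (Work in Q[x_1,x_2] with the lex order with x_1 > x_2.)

Compute a lex Gröbner basis by Buchberger's algorithm.
f_1 = 9x_1 + 45, LT = x_1.
f_2 = x_2^2 + 4x_2 - 32, LT = x_2^2.
f_3 = x_1x_2 + 20, LT = x_1x_2.

S(f_1,f_3): lcm = x_1x_2. S = 5x_2 - 20.
  leading term x_2: no divisor's leading term divides it; move 5x_2 to the remainder.
  leading term 1: no divisor's leading term divides it; move -20 to the remainder.
  remainder 5x_2 - 20 ≠ 0; add h_4 = 5x_2 - 20 to the basis.

The other S-polynomials (S(f_1,f_2), S(f_2,f_3), S(f_1,h_4), S(f_2,h_4), S(f_3,h_4)) all reduce to 0 modulo the current basis, so we have a Gröbner basis.
Inter-reduce: drop elements whose leading term is divisible by another's, tail-reduce, and make monic.
Reduced Gröbner basis: {x_1 + 5, x_2 - 4}.

A lex Gröbner basis eliminates variables successively. Here x_2 - 4 depends only on x_2, with roots {4}; lifting each root through the earlier basis elements recovers the full solutions.
  x_2 = 4: the earlier basis element becomes x_1 + 5 = 0, giving x_1 = -5 — point (-5, 4).

{(-5, 4)}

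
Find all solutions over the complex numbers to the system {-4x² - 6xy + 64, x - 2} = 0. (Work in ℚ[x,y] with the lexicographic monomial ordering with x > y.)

{(2, 4)}

Compute a lex Gröbner basis by Buchberger's algorithm.
f_1 = -4x² - 6xy + 64, LT = x².
f_2 = x - 2, LT = x.

S(f_1,f_2): lcm = x². S = 3/2xy + 2x - 16.
  leading term xy: subtract (3/2y)·f_2 from 3/2xy + 2x - 16 → 2x + 3y - 16
  leading term x: subtract (2)·f_2 from 2x + 3y - 16 → 3y - 12
  leading term y: no divisor's leading term divides it; move 3y to the remainder.
  leading term 1: no divisor's leading term divides it; move -12 to the remainder.
  remainder 3y - 12 ≠ 0; add h_3 = 3y - 12 to the basis.

S(f_1,h_3): leading monomials are coprime, so the S-polynomial reduces to 0 (Buchberger's first criterion).
S(f_2,h_3): leading monomials are coprime, so the S-polynomial reduces to 0 (Buchberger's first criterion).
Every S-polynomial of the final basis reduces to 0, so we have a Gröbner basis.
Inter-reduce: drop elements whose leading term is divisible by another's, tail-reduce, and make monic.
Reduced Gröbner basis: {x - 2, y - 4}.

A lex Gröbner basis eliminates variables successively. Here y - 4 depends only on y, with roots {4}; lifting each root through the earlier basis elements recovers the full solutions.
  y = 4: the earlier basis element becomes x - 2 = 0, giving x = 2 — point (2, 4).
Each listed point satisfies every original equation (direct substitution).
This is the nonlinear analogue of row-reducing a linear system.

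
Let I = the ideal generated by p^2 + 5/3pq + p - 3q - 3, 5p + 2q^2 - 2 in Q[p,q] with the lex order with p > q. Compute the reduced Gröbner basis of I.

f_1 = p^2 + 5/3pq + p - 3q - 3, LT = p^2.
f_2 = 5p + 2q^2 - 2, LT = p.

S(f_1,f_2): lcm = p^2. S = -2/5pq^2 + 5/3pq + 7/5p - 3q - 3.
  reduce S modulo (f_1, f_2):
  remainder 4/25q^4 - 2/3q^3 - 18/25q^2 - 7/3q - 61/25 ≠ 0; add g_3 = 4/25q^4 - 2/3q^3 - 18/25q^2 - 7/3q - 61/25 to the basis.

The other S-polynomials (S(f_1,g_3), S(f_2,g_3)) all reduce to 0 modulo the current basis, so we have a Gröbner basis.
Inter-reduce: drop elements whose leading term is divisible by another's, tail-reduce, and make monic.

G = {p + 2/5q^2 - 2/5, q^4 - 25/6q^3 - 9/2q^2 - 175/12q - 61/4}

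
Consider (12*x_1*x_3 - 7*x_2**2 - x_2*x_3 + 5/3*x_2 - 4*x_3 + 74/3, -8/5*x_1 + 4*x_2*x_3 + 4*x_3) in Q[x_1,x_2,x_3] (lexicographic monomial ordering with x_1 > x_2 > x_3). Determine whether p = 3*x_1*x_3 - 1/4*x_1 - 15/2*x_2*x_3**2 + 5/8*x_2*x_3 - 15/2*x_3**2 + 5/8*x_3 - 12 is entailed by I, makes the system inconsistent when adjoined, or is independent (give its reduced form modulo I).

Adjoining 3*x_1*x_3 - 1/4*x_1 - 15/2*x_2*x_3**2 + 5/8*x_2*x_3 - 15/2*x_3**2 + 5/8*x_3 - 12 makes the ideal the whole ring: the system is inconsistent.

First compute the reduced Gröbner basis of I by Buchberger's algorithm.
f_1 = 12*x_1*x_3 - 7*x_2**2 - x_2*x_3 + 5/3*x_2 - 4*x_3 + 74/3, LT = x_1*x_3.
f_2 = -8/5*x_1 + 4*x_2*x_3 + 4*x_3, LT = x_1.

S(f_1,f_2): lcm = x_1*x_3. S = -7/12*x_2**2 + 5/2*x_2*x_3**2 - 1/12*x_2*x_3 + 5/36*x_2 + 5/2*x_3**2 - 1/3*x_3 + 37/18.
  leading term x_2**2: no divisor's leading term divides it; move -7/12*x_2**2 to the remainder.
  leading term x_2*x_3**2: no divisor's leading term divides it; move 5/2*x_2*x_3**2 to the remainder.
  leading term x_2*x_3: no divisor's leading term divides it; move -1/12*x_2*x_3 to the remainder.
  leading term x_2: no divisor's leading term divides it; move 5/36*x_2 to the remainder.
  leading term x_3**2: no divisor's leading term divides it; move 5/2*x_3**2 to the remainder.
  leading term x_3: no divisor's leading term divides it; move -1/3*x_3 to the remainder.
  leading term 1: no divisor's leading term divides it; move 37/18 to the remainder.
  remainder -7/12*x_2**2 + 5/2*x_2*x_3**2 - 1/12*x_2*x_3 + 5/36*x_2 + 5/2*x_3**2 - 1/3*x_3 + 37/18 ≠ 0; add h_3 = -7/12*x_2**2 + 5/2*x_2*x_3**2 - 1/12*x_2*x_3 + 5/36*x_2 + 5/2*x_3**2 - 1/3*x_3 + 37/18 to the basis.

S(f_1,h_3): leading monomials are coprime, so the S-polynomial reduces to 0 (Buchberger's first criterion).
S(f_2,h_3): leading monomials are coprime, so the S-polynomial reduces to 0 (Buchberger's first criterion).
Every S-polynomial of the final basis reduces to 0, so we have a Gröbner basis.
Inter-reduce: drop elements whose leading term is divisible by another's, tail-reduce, and make monic.
Reduced Gröbner basis: {x_1 - 5/2*x_2*x_3 - 5/2*x_3, x_2**2 - 30/7*x_2*x_3**2 + 1/7*x_2*x_3 - 5/21*x_2 - 30/7*x_3**2 + 4/7*x_3 - 74/21}.
Label its elements g_1 = x_1 - 5/2*x_2*x_3 - 5/2*x_3, g_2 = x_2**2 - 30/7*x_2*x_3**2 + 1/7*x_2*x_3 - 5/21*x_2 - 30/7*x_3**2 + 4/7*x_3 - 74/21.

Reduce p = 3*x_1*x_3 - 1/4*x_1 - 15/2*x_2*x_3**2 + 5/8*x_2*x_3 - 15/2*x_3**2 + 5/8*x_3 - 12 modulo G:
  leading term x_1*x_3: subtract (3*x_3)·g_1 from 3*x_1*x_3 - 1/4*x_1 - 15/2*x_2*x_3**2 + 5/8*x_2*x_3 - 15/2*x_3**2 + 5/8*x_3 - 12 → -1/4*x_1 + 5/8*x_2*x_3 + 5/8*x_3 - 12
  leading term x_1: subtract (-1/4)·g_1 from -1/4*x_1 + 5/8*x_2*x_3 + 5/8*x_3 - 12 → -12
  leading term 1: no divisor's leading term divides it; move -12 to the remainder.
  normal form = -12.
The normal form is nonzero, so p ∉ I. Since p minus its normal form lies in I, I + (p) = I + (r) where r = -12; decide whether this ideal is the whole ring.
Here r = -12 is a nonzero constant, hence a unit: 1 ∈ I + (p), the Gröbner basis of I + (p) is {1}, and the enlarged system has no common solution — adjoining p is inconsistent.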